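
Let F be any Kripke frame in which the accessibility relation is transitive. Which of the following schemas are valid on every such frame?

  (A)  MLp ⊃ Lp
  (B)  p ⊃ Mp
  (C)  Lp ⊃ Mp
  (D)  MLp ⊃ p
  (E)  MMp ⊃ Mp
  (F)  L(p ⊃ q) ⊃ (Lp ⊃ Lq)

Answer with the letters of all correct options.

(A) MLp ⊃ Lp is the dual of axiom 5; it is valid on a frame exactly when R is euclidean. Such an R need not be euclidean, so not valid.
(B) p ⊃ Mp is the dual of axiom T; it is valid on a frame exactly when R is reflexive. Such an R need not be reflexive, so not valid.
(C) Lp ⊃ Mp is axiom D; it is valid on a frame exactly when R is serial. Such an R need not be serial, so not valid.
(D) MLp ⊃ p is the dual of axiom B; it is valid on a frame exactly when R is symmetric. Such an R need not be symmetric, so not valid.
(E) the dual of axiom 4: valid iff R is transitive. Every such R is transitive — valid.
(F) L(p ⊃ q) ⊃ (Lp ⊃ Lq) is the K axiom; it holds on all frames — valid.

E, F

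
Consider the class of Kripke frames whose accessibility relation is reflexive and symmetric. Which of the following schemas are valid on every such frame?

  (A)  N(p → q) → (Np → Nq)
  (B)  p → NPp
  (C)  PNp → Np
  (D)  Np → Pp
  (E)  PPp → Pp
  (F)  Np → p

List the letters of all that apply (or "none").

Reflexive relations are serial.
(A) N(p → q) → (Np → Nq) is axiom K, valid on every Kripke frame — valid.
(B) p → NPp (axiom B) characterises the symmetric frames. Every such R is symmetric — valid.
(C) PNp → Np is the dual of axiom 5; it is valid on a frame exactly when R is euclidean. Such an R need not be euclidean, so not valid.
(D) Np → Pp (axiom D) characterises the serial frames. Every such R is serial — valid.
(E) PPp → Pp is the dual of axiom 4; it is valid on a frame exactly when R is transitive. Such an R need not be transitive, so not valid.
(F) axiom T: valid iff R is reflexive. Every such R is reflexive — valid.

A, B, D, F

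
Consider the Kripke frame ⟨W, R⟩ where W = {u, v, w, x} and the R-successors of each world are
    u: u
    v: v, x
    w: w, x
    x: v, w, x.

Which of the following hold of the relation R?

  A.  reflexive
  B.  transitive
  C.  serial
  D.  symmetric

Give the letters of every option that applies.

A, C, D

(A) reflexive: each world relates to itself.
(B) not transitive: v R x and x R w but not v R w.
(C) serial: every world has an R-successor.
(D) symmetric: every R-edge is matched by its reverse.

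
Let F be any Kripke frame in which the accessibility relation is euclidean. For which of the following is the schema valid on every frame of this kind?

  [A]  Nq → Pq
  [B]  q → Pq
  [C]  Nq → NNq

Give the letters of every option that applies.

(A) axiom D: valid iff R is serial. Such an R need not be serial — not valid.
(B) q → Pq is the dual of axiom T, which corresponds to reflexivity. Such an R need not be reflexive — not valid.
(C) axiom 4: valid iff R is transitive. Such an R need not be transitive — not valid.

none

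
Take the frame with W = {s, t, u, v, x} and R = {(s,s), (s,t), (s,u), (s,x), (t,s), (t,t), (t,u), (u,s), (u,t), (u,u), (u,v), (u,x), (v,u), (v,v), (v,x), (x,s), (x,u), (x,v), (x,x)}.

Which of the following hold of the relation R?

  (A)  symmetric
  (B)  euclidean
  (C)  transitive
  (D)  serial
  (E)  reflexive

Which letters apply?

A, D, E

(A) symmetric: every R-edge is matched by its reverse.
(B) not euclidean: s R t and s R x but not t R x.
(C) not transitive: s R u and u R v but not s R v.
(D) serial: every world has an R-successor.
(E) reflexive: each world relates to itself.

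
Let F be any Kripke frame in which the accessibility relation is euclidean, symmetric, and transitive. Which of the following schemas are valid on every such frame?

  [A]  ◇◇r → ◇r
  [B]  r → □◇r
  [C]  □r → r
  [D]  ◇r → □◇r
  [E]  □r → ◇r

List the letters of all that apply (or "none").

A, B, D

(A) ◇◇r → ◇r (the dual of axiom 4) characterises the transitive frames. Every such R is transitive — valid.
(B) r → □◇r (axiom B) characterises the symmetric frames. Every such R is symmetric — valid.
(C) axiom T: valid iff R is reflexive. Such an R need not be reflexive — not valid.
(D) axiom 5: valid iff R is euclidean. Every such R is euclidean — valid.
(E) □r → ◇r (axiom D) characterises the serial frames. Such an R need not be serial — not valid.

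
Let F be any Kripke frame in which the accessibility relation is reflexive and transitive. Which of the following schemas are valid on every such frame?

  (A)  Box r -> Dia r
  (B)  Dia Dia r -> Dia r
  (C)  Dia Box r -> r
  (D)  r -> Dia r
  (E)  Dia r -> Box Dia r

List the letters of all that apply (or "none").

A, B, D

Reflexive relations are serial.
(A) Box r -> Dia r is axiom D, which corresponds to seriality. Every such R is serial — valid.
(B) the dual of axiom 4: valid iff R is transitive. Every such R is transitive — valid.
(C) the dual of axiom B: valid iff R is symmetric. Such an R need not be symmetric — not valid.
(D) r -> Dia r is the dual of axiom T, which corresponds to reflexivity. Every such R is reflexive — valid.
(E) Dia r -> Box Dia r is axiom 5; it is valid on a frame exactly when R is euclidean. Such an R need not be euclidean, so not valid.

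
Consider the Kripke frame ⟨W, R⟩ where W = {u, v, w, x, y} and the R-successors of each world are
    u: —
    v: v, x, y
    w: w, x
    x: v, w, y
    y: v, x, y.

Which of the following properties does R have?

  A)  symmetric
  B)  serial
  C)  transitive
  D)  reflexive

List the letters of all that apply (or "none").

A

(A) symmetric: every R-edge is matched by its reverse.
(B) not serial: u has no R-successor.
(C) not transitive: v R x and x R w but not v R w.
(D) not reflexive: not u R u.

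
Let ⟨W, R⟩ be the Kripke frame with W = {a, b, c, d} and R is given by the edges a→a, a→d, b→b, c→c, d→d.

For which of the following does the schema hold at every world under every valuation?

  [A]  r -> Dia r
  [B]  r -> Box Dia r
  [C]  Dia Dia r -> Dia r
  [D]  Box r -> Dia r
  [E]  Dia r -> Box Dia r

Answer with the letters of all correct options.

R is reflexive: each world relates to itself.
R is not symmetric: a R d but not d R a.
R is transitive: R is closed under composition.
R is not euclidean: a R d and a R a but not d R a.
R is serial: every world has an R-successor.
(A) r -> Dia r is the dual of axiom T, which corresponds to reflexivity. R is reflexive — valid.
(B) r -> Box Dia r is axiom B; it is valid on a frame exactly when R is symmetric. R is not symmetric, so not valid.
(C) Dia Dia r -> Dia r (the dual of axiom 4) characterises the transitive frames. R is transitive — valid.
(D) Box r -> Dia r is axiom D; it is valid on a frame exactly when R is serial. R is serial, so valid.
(E) Dia r -> Box Dia r (axiom 5) characterises the euclidean frames. R is not euclidean — not valid.

A, C, D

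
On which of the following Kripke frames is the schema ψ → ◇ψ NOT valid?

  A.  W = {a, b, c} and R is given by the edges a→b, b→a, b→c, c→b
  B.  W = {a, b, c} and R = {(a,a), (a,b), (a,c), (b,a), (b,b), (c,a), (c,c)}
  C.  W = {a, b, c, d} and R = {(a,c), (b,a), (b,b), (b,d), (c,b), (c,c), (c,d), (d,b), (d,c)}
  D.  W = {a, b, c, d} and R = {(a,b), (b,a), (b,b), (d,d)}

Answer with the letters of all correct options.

The schema ψ → ◇ψ is the dual of axiom T; it is valid on a frame iff R is reflexive.
(A) R is not reflexive (not a R a), so the schema fails here.
(B) R is reflexive (each world relates to itself), so the schema is valid here.
(C) R is not reflexive (not a R a), so the schema fails here.
(D) R is not reflexive (not a R a), so the schema fails here.

A, C, D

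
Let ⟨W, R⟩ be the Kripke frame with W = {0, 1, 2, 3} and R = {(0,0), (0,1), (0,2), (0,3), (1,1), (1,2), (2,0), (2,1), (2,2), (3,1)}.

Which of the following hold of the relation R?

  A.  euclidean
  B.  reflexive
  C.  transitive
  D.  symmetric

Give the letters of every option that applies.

none

(A) not euclidean: 0 R 1 and 0 R 0 but not 1 R 0.
(B) not reflexive: not 3 R 3.
(C) not transitive: 1 R 2 and 2 R 0 but not 1 R 0.
(D) not symmetric: 0 R 1 but not 1 R 0.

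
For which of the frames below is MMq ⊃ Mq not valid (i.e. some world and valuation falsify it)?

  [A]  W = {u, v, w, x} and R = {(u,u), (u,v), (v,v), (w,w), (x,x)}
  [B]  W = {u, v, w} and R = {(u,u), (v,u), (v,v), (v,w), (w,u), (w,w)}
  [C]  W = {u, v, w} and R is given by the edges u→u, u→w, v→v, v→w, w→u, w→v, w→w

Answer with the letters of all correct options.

The schema MMq ⊃ Mq is the dual of axiom 4; it is valid on a frame iff R is transitive.
(A) R is transitive (R is closed under composition), so the schema is valid here.
(B) R is transitive (R is closed under composition), so the schema is valid here.
(C) R is not transitive (u R w and w R v but not u R v), so the schema fails here.

C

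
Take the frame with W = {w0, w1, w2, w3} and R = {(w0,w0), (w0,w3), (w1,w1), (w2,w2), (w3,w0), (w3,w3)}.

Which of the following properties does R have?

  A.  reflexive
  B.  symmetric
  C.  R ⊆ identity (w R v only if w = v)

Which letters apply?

(A) reflexive: each world relates to itself.
(B) symmetric: every R-edge is matched by its reverse.
(C) not ⊆ identity: w0 R w3 with w0 ≠ w3.

A, B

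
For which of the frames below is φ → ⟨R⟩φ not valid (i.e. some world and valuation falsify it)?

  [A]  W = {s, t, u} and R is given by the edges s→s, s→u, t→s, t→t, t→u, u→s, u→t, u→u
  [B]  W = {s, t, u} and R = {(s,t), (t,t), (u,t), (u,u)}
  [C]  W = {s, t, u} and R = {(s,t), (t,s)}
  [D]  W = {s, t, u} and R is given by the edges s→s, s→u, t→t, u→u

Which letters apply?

B, C

The schema φ → ⟨R⟩φ is the dual of axiom T; it is valid on a frame iff R is reflexive.
(A) R is reflexive (each world relates to itself), so the schema is valid here.
(B) R is not reflexive (not s R s), so the schema fails here.
(C) R is not reflexive (not s R s), so the schema fails here.
(D) R is reflexive (each world relates to itself), so the schema is valid here.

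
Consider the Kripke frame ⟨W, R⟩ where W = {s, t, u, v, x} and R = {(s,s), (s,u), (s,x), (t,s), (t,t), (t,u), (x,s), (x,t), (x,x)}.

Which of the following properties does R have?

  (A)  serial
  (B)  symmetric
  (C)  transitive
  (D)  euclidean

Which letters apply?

none

(A) not serial: u has no R-successor.
(B) not symmetric: s R u but not u R s.
(C) not transitive: s R x and x R t but not s R t.
(D) not euclidean: s R u and s R s but not u R s.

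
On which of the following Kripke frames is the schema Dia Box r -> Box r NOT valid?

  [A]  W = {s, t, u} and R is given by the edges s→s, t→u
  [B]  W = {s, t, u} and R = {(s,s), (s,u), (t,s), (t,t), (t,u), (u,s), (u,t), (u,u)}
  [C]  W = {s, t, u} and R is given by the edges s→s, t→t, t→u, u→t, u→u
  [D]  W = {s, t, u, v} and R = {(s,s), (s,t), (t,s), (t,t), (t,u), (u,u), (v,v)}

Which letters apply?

The schema Dia Box r -> Box r is the dual of axiom 5; it is valid on a frame iff R is euclidean.
(A) R is not euclidean (t R u and t R u but not u R u), so the schema fails here.
(B) R is not euclidean (t R s and t R t but not s R t), so the schema fails here.
(C) R is euclidean (any two R-successors of the same world are R-related), so the schema is valid here.
(D) R is not euclidean (t R s and t R u but not s R u), so the schema fails here.

A, B, D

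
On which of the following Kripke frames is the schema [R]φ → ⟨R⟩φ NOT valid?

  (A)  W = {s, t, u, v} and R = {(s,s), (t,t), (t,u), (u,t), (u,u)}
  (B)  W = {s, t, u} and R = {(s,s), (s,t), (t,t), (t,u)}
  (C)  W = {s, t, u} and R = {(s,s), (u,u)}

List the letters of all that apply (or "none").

The schema [R]φ → ⟨R⟩φ is axiom D; it is valid on a frame iff R is serial.
(A) R is not serial (v has no R-successor), so the schema fails here.
(B) R is not serial (u has no R-successor), so the schema fails here.
(C) R is not serial (t has no R-successor), so the schema fails here.

A, B, C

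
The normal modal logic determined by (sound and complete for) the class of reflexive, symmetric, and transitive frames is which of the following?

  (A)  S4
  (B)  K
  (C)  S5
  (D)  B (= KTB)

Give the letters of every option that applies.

C

(A) S4 is determined by the class of reflexive and transitive frames.
(B) K is determined by the class of arbitrary frames.
(C) S5 is determined by exactly this class.
(D) B (= KTB) is determined by the class of reflexive and symmetric frames.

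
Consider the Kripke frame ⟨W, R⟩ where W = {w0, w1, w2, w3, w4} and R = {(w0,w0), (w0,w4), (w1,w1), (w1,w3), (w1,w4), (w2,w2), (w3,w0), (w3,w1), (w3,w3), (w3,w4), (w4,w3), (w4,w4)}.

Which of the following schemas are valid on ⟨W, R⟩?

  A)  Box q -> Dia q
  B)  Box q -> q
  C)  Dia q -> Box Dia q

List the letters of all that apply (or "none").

A, B

R is reflexive: each world relates to itself.
R is not euclidean: w0 R w4 and w0 R w0 but not w4 R w0.
R is serial: every world has an R-successor.
(A) Box q -> Dia q is axiom D; it is valid on a frame exactly when R is serial. R is serial, so valid.
(B) Box q -> q is axiom T, which corresponds to reflexivity. R is reflexive — valid.
(C) Dia q -> Box Dia q is axiom 5; it is valid on a frame exactly when R is euclidean. R is not euclidean, so not valid.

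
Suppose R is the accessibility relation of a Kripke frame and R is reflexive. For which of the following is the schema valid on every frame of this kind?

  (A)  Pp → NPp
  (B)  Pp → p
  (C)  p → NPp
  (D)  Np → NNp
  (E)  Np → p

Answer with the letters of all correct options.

A reflexive relation is serial.
(A) Pp → NPp is axiom 5; it is valid on a frame exactly when R is euclidean. Such an R need not be euclidean, so not valid.
(B) Pp → p (the converse of T) corresponds to R being a subset of the identity. Such an R need not be a subset of the identity, so not valid.
(C) p → NPp (axiom B) characterises the symmetric frames. Such an R need not be symmetric — not valid.
(D) Np → NNp is axiom 4; it is valid on a frame exactly when R is transitive. Such an R need not be transitive, so not valid.
(E) axiom T: valid iff R is reflexive. Every such R is reflexive — valid.

E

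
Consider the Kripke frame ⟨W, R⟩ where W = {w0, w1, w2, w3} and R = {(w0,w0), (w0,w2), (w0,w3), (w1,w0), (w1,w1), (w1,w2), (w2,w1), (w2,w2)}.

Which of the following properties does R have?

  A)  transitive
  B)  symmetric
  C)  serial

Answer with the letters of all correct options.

none

(A) not transitive: w0 R w2 and w2 R w1 but not w0 R w1.
(B) not symmetric: w0 R w2 but not w2 R w0.
(C) not serial: w3 has no R-successor.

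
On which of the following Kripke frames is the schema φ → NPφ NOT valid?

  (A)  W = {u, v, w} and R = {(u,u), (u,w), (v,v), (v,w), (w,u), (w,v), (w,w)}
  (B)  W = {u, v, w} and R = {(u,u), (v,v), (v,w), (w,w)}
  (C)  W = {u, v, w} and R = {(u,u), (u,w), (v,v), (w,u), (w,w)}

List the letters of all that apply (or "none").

The schema φ → NPφ is axiom B; it is valid on a frame iff R is symmetric.
(A) R is symmetric (every R-edge is matched by its reverse), so the schema is valid here.
(B) R is not symmetric (v R w but not w R v), so the schema fails here.
(C) R is symmetric (every R-edge is matched by its reverse), so the schema is valid here.

B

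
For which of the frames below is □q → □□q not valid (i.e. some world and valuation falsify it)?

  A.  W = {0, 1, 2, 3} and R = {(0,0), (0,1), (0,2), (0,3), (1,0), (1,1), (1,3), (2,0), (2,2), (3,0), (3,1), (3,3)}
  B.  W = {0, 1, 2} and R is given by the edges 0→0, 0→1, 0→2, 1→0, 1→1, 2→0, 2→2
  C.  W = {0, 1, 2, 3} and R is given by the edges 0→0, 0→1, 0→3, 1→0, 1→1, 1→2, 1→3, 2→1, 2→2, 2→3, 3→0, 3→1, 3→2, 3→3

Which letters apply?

The schema □q → □□q is axiom 4; it is valid on a frame iff R is transitive.
(A) R is not transitive (1 R 0 and 0 R 2 but not 1 R 2), so the schema fails here.
(B) R is not transitive (1 R 0 and 0 R 2 but not 1 R 2), so the schema fails here.
(C) R is not transitive (0 R 1 and 1 R 2 but not 0 R 2), so the schema fails here.

A, B, C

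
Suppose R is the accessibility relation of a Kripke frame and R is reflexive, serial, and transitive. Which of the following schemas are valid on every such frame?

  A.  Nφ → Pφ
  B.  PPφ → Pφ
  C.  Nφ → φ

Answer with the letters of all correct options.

A, B, C

(A) axiom D: valid iff R is serial. Every such R is serial — valid.
(B) the dual of axiom 4: valid iff R is transitive. Every such R is transitive — valid.
(C) Nφ → φ (axiom T) characterises the reflexive frames. Every such R is reflexive — valid.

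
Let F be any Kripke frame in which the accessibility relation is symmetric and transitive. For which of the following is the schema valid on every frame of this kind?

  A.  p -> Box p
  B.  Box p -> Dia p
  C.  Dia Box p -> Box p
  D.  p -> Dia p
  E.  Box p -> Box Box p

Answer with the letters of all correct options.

A symmetric transitive relation is euclidean (uRv and uRw give vRu by symmetry, then vRw by transitivity).
(A) p -> Box p is valid only on frames where every R-edge is a self-loop. Such an R need not be a subset of the identity — not valid.
(B) Box p -> Dia p is axiom D, which corresponds to seriality. Such an R need not be serial — not valid.
(C) the dual of axiom 5: valid iff R is euclidean. Every such R is euclidean — valid.
(D) the dual of axiom T: valid iff R is reflexive. Such an R need not be reflexive — not valid.
(E) Box p -> Box Box p is axiom 4, which corresponds to transitivity. Every such R is transitive — valid.

C, E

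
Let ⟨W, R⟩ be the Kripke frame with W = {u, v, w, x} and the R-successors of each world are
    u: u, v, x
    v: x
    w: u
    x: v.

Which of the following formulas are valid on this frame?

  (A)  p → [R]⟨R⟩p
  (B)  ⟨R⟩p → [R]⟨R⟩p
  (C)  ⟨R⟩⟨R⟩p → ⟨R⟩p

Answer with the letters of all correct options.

none

R is not symmetric: u R v but not v R u.
R is not transitive: v R x and x R v but not v R v.
R is not euclidean: u R v and u R u but not v R u.
(A) p → [R]⟨R⟩p is axiom B, which corresponds to symmetry. R is not symmetric — not valid.
(B) ⟨R⟩p → [R]⟨R⟩p is axiom 5; it is valid on a frame exactly when R is euclidean. R is not euclidean, so not valid.
(C) ⟨R⟩⟨R⟩p → ⟨R⟩p (the dual of axiom 4) characterises the transitive frames. R is not transitive — not valid.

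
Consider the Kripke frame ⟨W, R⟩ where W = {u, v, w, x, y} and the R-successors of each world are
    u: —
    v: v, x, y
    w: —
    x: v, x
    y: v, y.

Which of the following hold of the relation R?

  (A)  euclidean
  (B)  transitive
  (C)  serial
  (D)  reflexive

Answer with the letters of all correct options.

(A) not euclidean: v R x and v R y but not x R y.
(B) not transitive: x R v and v R y but not x R y.
(C) not serial: u has no R-successor.
(D) not reflexive: not u R u.

none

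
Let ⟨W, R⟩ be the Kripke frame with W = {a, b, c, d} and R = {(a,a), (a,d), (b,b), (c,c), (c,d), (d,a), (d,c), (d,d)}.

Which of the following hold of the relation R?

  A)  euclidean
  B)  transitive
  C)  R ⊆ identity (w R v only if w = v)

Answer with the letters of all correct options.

(A) not euclidean: d R a and d R c but not a R c.
(B) not transitive: a R d and d R c but not a R c.
(C) not ⊆ identity: a R d with a ≠ d.

none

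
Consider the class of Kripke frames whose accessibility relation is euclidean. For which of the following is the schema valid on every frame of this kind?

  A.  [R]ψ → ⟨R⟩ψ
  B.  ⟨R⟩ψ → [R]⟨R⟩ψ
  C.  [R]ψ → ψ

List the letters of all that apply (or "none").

B

(A) [R]ψ → ⟨R⟩ψ is axiom D; it is valid on a frame exactly when R is serial. Such an R need not be serial, so not valid.
(B) axiom 5: valid iff R is euclidean. Every such R is euclidean — valid.
(C) [R]ψ → ψ is axiom T; it is valid on a frame exactly when R is reflexive. Such an R need not be reflexive, so not valid.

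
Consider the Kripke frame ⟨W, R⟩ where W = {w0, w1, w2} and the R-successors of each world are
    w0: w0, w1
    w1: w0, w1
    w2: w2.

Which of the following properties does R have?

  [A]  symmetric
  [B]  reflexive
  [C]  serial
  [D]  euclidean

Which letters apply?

A, B, C, D

(A) symmetric: every R-edge is matched by its reverse.
(B) reflexive: each world relates to itself.
(C) serial: every world has an R-successor.
(D) euclidean: any two R-successors of the same world are R-related.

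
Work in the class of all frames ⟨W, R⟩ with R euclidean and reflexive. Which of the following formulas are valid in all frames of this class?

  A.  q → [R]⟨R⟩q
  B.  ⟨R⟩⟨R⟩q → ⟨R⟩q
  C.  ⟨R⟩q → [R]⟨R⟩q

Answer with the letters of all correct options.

A reflexive euclidean relation is also symmetric (from wRw and wRv the euclidean condition gives vRw) and hence transitive; it is an equivalence relation.
(A) q → [R]⟨R⟩q (axiom B) characterises the symmetric frames. Every such R is symmetric — valid.
(B) ⟨R⟩⟨R⟩q → ⟨R⟩q is the dual of axiom 4, which corresponds to transitivity. Every such R is transitive — valid.
(C) axiom 5: valid iff R is euclidean. Every such R is euclidean — valid.

A, B, C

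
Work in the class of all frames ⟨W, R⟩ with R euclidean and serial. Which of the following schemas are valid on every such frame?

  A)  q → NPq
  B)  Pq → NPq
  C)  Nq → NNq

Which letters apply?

B

(A) axiom B: valid iff R is symmetric. Such an R need not be symmetric — not valid.
(B) axiom 5: valid iff R is euclidean. Every such R is euclidean — valid.
(C) axiom 4: valid iff R is transitive. Such an R need not be transitive — not valid.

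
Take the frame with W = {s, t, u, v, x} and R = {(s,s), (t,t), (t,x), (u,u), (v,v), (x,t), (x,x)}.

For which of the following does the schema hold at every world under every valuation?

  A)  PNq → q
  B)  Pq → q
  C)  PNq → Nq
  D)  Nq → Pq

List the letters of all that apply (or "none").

A, C, D

R is symmetric: every R-edge is matched by its reverse.
R is euclidean: any two R-successors of the same world are R-related.
R is serial: every world has an R-successor.
R is not a subset of the identity: t R x with t ≠ x.
(A) the dual of axiom B: valid iff R is symmetric. R is symmetric — valid.
(B) Pq → q (the converse of T) corresponds to R being a subset of the identity. Here R ⊄ identity, so not valid.
(C) PNq → Nq is the dual of axiom 5; it is valid on a frame exactly when R is euclidean. R is euclidean, so valid.
(D) Nq → Pq is axiom D; it is valid on a frame exactly when R is serial. R is serial, so valid.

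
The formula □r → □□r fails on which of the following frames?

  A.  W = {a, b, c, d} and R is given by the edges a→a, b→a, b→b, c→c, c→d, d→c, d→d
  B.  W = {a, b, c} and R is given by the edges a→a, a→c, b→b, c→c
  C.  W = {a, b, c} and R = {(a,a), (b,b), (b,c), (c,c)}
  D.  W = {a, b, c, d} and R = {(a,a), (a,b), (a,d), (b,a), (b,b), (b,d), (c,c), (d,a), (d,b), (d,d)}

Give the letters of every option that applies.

none

The schema □r → □□r is axiom 4; it is valid on a frame iff R is transitive.
(A) R is transitive (R is closed under composition), so the schema is valid here.
(B) R is transitive (R is closed under composition), so the schema is valid here.
(C) R is transitive (R is closed under composition), so the schema is valid here.
(D) R is transitive (R is closed under composition), so the schema is valid here.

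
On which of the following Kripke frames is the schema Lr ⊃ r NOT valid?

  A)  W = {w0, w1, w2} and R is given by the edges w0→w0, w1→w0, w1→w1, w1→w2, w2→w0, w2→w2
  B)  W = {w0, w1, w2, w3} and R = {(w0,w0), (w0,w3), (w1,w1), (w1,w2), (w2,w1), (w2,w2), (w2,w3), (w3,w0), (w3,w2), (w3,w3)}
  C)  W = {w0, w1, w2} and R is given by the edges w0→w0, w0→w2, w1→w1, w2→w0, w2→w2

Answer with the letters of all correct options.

The schema Lr ⊃ r is axiom T; it is valid on a frame iff R is reflexive.
(A) R is reflexive (each world relates to itself), so the schema is valid here.
(B) R is reflexive (each world relates to itself), so the schema is valid here.
(C) R is reflexive (each world relates to itself), so the schema is valid here.

none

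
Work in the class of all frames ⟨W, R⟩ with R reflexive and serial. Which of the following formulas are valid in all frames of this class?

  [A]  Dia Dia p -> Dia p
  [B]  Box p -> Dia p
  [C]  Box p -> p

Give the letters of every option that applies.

(A) the dual of axiom 4: valid iff R is transitive. Such an R need not be transitive — not valid.
(B) Box p -> Dia p (axiom D) characterises the serial frames. Every such R is serial — valid.
(C) axiom T: valid iff R is reflexive. Every such R is reflexive — valid.

B, C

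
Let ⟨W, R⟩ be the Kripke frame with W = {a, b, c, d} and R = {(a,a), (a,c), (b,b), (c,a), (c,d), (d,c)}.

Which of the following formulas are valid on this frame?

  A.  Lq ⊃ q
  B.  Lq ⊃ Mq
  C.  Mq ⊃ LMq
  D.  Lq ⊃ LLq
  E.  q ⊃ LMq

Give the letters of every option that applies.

B, E

R is not reflexive: not c R c.
R is symmetric: every R-edge is matched by its reverse.
R is not transitive: a R c and c R d but not a R d.
R is not euclidean: c R a and c R d but not a R d.
R is serial: every world has an R-successor.
(A) Lq ⊃ q is axiom T, which corresponds to reflexivity. R is not reflexive — not valid.
(B) Lq ⊃ Mq is axiom D, which corresponds to seriality. R is serial — valid.
(C) Mq ⊃ LMq is axiom 5, which corresponds to the euclidean property. R is not euclidean — not valid.
(D) Lq ⊃ LLq is axiom 4; it is valid on a frame exactly when R is transitive. R is not transitive, so not valid.
(E) q ⊃ LMq is axiom B, which corresponds to symmetry. R is symmetric — valid.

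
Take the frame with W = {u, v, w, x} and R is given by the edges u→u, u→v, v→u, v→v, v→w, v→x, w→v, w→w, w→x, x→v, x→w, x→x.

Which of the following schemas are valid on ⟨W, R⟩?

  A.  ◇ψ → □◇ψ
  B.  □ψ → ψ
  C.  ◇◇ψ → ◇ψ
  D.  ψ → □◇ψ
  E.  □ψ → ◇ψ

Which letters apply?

B, D, E

R is reflexive: each world relates to itself.
R is symmetric: every R-edge is matched by its reverse.
R is not transitive: u R v and v R w but not u R w.
R is not euclidean: v R u and v R w but not u R w.
R is serial: every world has an R-successor.
(A) axiom 5: valid iff R is euclidean. R is not euclidean — not valid.
(B) □ψ → ψ (axiom T) characterises the reflexive frames. R is reflexive — valid.
(C) ◇◇ψ → ◇ψ is the dual of axiom 4, which corresponds to transitivity. R is not transitive — not valid.
(D) ψ → □◇ψ is axiom B, which corresponds to symmetry. R is symmetric — valid.
(E) □ψ → ◇ψ is axiom D; it is valid on a frame exactly when R is serial. R is serial, so valid.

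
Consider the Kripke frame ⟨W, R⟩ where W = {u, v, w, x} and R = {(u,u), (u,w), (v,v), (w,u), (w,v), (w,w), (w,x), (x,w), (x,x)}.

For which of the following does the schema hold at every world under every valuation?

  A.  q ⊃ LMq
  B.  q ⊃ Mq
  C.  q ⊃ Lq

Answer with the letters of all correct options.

R is reflexive: each world relates to itself.
R is not symmetric: w R v but not v R w.
R is not a subset of the identity: u R w with u ≠ w.
(A) axiom B: valid iff R is symmetric. R is not symmetric — not valid.
(B) the dual of axiom T: valid iff R is reflexive. R is reflexive — valid.
(C) q ⊃ Lq (equivalent to ◇p→p) corresponds to R being a subset of the identity. Here R ⊄ identity, so not valid.

B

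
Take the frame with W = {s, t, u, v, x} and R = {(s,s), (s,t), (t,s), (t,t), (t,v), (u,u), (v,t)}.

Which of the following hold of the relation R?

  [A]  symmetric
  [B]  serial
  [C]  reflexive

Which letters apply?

A

(A) symmetric: every R-edge is matched by its reverse.
(B) not serial: x has no R-successor.
(C) not reflexive: not v R v.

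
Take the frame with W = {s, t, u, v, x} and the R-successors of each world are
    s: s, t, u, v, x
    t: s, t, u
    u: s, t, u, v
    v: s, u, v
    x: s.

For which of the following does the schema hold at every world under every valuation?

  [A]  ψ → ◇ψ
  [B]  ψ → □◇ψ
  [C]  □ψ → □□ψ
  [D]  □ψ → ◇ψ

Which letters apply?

R is not reflexive: not x R x.
R is symmetric: every R-edge is matched by its reverse.
R is not transitive: t R s and s R v but not t R v.
R is serial: every world has an R-successor.
(A) ψ → ◇ψ is the dual of axiom T; it is valid on a frame exactly when R is reflexive. R is not reflexive, so not valid.
(B) ψ → □◇ψ is axiom B; it is valid on a frame exactly when R is symmetric. R is symmetric, so valid.
(C) axiom 4: valid iff R is transitive. R is not transitive — not valid.
(D) □ψ → ◇ψ is axiom D, which corresponds to seriality. R is serial — valid.

B, D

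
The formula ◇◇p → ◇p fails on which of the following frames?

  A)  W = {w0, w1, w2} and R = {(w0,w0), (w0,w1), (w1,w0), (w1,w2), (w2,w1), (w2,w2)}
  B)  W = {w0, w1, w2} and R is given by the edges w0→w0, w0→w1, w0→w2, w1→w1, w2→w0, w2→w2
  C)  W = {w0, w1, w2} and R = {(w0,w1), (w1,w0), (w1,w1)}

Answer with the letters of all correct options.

The schema ◇◇p → ◇p is the dual of axiom 4; it is valid on a frame iff R is transitive.
(A) R is not transitive (w0 R w1 and w1 R w2 but not w0 R w2), so the schema fails here.
(B) R is not transitive (w2 R w0 and w0 R w1 but not w2 R w1), so the schema fails here.
(C) R is not transitive (w0 R w1 and w1 R w0 but not w0 R w0), so the schema fails here.

A, B, C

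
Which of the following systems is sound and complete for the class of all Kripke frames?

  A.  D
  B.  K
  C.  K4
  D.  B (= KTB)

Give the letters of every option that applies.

(A) D is determined by the class of serial frames.
(B) K is determined by exactly this class.
(C) K4 is determined by the class of transitive frames.
(D) B (= KTB) is determined by the class of reflexive and symmetric frames.

B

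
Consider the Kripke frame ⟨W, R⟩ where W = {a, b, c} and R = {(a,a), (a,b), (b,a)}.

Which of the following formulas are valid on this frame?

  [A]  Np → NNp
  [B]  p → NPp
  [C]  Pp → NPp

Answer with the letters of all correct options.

B

R is symmetric: every R-edge is matched by its reverse.
R is not transitive: b R a and a R b but not b R b.
R is not euclidean: a R b and a R b but not b R b.
(A) axiom 4: valid iff R is transitive. R is not transitive — not valid.
(B) p → NPp is axiom B, which corresponds to symmetry. R is symmetric — valid.
(C) Pp → NPp is axiom 5; it is valid on a frame exactly when R is euclidean. R is not euclidean, so not valid.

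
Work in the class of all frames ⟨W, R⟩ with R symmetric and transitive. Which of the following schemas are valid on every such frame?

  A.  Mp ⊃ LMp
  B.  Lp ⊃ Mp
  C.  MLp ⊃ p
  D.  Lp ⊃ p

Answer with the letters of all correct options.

A, C

A symmetric transitive relation is euclidean (uRv and uRw give vRu by symmetry, then vRw by transitivity).
(A) axiom 5: valid iff R is euclidean. Every such R is euclidean — valid.
(B) Lp ⊃ Mp (axiom D) characterises the serial frames. Such an R need not be serial — not valid.
(C) MLp ⊃ p (the dual of axiom B) characterises the symmetric frames. Every such R is symmetric — valid.
(D) Lp ⊃ p (axiom T) characterises the reflexive frames. Such an R need not be reflexive — not valid.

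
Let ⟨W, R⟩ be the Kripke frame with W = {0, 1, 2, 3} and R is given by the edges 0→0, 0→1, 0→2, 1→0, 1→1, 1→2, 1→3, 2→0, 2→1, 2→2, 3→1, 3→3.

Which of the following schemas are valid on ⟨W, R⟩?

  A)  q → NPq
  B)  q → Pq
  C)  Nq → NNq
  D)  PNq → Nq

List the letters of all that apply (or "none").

R is reflexive: each world relates to itself.
R is symmetric: every R-edge is matched by its reverse.
R is not transitive: 0 R 1 and 1 R 3 but not 0 R 3.
R is not euclidean: 1 R 0 and 1 R 3 but not 0 R 3.
(A) q → NPq is axiom B, which corresponds to symmetry. R is symmetric — valid.
(B) q → Pq is the dual of axiom T; it is valid on a frame exactly when R is reflexive. R is reflexive, so valid.
(C) axiom 4: valid iff R is transitive. R is not transitive — not valid.
(D) PNq → Nq (the dual of axiom 5) characterises the euclidean frames. R is not euclidean — not valid.

A, B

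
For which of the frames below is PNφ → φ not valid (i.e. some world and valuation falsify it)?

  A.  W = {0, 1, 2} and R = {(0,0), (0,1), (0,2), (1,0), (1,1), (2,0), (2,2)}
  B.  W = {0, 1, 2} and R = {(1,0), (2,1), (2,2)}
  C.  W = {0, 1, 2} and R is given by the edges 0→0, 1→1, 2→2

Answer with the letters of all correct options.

B

The schema PNφ → φ is the dual of axiom B; it is valid on a frame iff R is symmetric.
(A) R is symmetric (every R-edge is matched by its reverse), so the schema is valid here.
(B) R is not symmetric (1 R 0 but not 0 R 1), so the schema fails here.
(C) R is symmetric (every R-edge is matched by its reverse), so the schema is valid here.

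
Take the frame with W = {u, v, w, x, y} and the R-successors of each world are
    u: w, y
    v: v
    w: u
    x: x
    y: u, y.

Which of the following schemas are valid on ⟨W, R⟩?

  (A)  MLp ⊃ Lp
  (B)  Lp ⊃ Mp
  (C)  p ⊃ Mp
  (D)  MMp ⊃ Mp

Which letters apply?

R is not reflexive: not u R u.
R is not transitive: u R w and w R u but not u R u.
R is not euclidean: u R w and u R y but not w R y.
R is serial: every world has an R-successor.
(A) MLp ⊃ Lp is the dual of axiom 5; it is valid on a frame exactly when R is euclidean. R is not euclidean, so not valid.
(B) axiom D: valid iff R is serial. R is serial — valid.
(C) p ⊃ Mp is the dual of axiom T; it is valid on a frame exactly when R is reflexive. R is not reflexive, so not valid.
(D) MMp ⊃ Mp is the dual of axiom 4, which corresponds to transitivity. R is not transitive — not valid.

B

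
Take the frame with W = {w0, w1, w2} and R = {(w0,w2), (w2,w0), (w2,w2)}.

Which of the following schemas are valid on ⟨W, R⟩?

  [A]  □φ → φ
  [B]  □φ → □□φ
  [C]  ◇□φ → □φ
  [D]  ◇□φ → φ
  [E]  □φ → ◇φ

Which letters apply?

D

R is not reflexive: not w0 R w0.
R is symmetric: every R-edge is matched by its reverse.
R is not transitive: w0 R w2 and w2 R w0 but not w0 R w0.
R is not euclidean: w2 R w0 and w2 R w0 but not w0 R w0.
R is not serial: w1 has no R-successor.
(A) □φ → φ is axiom T; it is valid on a frame exactly when R is reflexive. R is not reflexive, so not valid.
(B) axiom 4: valid iff R is transitive. R is not transitive — not valid.
(C) ◇□φ → □φ (the dual of axiom 5) characterises the euclidean frames. R is not euclidean — not valid.
(D) ◇□φ → φ (the dual of axiom B) characterises the symmetric frames. R is symmetric — valid.
(E) □φ → ◇φ (axiom D) characterises the serial frames. R is not serial — not valid.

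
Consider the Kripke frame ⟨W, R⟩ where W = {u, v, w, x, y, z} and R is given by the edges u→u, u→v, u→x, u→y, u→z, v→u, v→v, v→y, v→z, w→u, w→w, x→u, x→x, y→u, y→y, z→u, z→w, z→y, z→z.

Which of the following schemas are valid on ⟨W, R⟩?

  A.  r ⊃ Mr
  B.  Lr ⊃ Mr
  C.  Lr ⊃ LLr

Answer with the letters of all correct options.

A, B

R is reflexive: each world relates to itself.
R is not transitive: u R z and z R w but not u R w.
R is serial: every world has an R-successor.
(A) r ⊃ Mr is the dual of axiom T, which corresponds to reflexivity. R is reflexive — valid.
(B) axiom D: valid iff R is serial. R is serial — valid.
(C) Lr ⊃ LLr is axiom 4; it is valid on a frame exactly when R is transitive. R is not transitive, so not valid.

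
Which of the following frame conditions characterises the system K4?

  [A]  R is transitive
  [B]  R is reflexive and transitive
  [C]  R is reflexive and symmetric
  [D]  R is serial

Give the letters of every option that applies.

(A) K4 is sound and complete for exactly this class.
(B) this class determines S4, not K4.
(C) this class determines B (= KTB), not K4.
(D) this class determines D, not K4.

A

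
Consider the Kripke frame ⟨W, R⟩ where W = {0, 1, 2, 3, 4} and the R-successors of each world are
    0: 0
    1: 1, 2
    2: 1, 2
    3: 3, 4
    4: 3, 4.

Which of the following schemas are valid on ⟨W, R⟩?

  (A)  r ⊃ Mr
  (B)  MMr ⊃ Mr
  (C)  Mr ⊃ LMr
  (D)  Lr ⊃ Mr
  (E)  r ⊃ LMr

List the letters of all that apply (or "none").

A, B, C, D, E

R is reflexive: each world relates to itself.
R is symmetric: every R-edge is matched by its reverse.
R is transitive: R is closed under composition.
R is euclidean: any two R-successors of the same world are R-related.
R is serial: every world has an R-successor.
(A) the dual of axiom T: valid iff R is reflexive. R is reflexive — valid.
(B) MMr ⊃ Mr (the dual of axiom 4) characterises the transitive frames. R is transitive — valid.
(C) axiom 5: valid iff R is euclidean. R is euclidean — valid.
(D) Lr ⊃ Mr is axiom D, which corresponds to seriality. R is serial — valid.
(E) r ⊃ LMr is axiom B; it is valid on a frame exactly when R is symmetric. R is symmetric, so valid.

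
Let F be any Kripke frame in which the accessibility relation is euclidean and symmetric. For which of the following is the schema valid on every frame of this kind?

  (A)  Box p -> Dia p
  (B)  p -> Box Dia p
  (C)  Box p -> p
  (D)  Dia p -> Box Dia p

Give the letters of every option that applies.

A symmetric euclidean relation is transitive (uRv and vRw give vRu by symmetry, then uRw by the euclidean condition, applied at v).
(A) Box p -> Dia p is axiom D, which corresponds to seriality. Such an R need not be serial — not valid.
(B) p -> Box Dia p (axiom B) characterises the symmetric frames. Every such R is symmetric — valid.
(C) Box p -> p is axiom T; it is valid on a frame exactly when R is reflexive. Such an R need not be reflexive, so not valid.
(D) Dia p -> Box Dia p is axiom 5, which corresponds to the euclidean property. Every such R is euclidean — valid.

B, D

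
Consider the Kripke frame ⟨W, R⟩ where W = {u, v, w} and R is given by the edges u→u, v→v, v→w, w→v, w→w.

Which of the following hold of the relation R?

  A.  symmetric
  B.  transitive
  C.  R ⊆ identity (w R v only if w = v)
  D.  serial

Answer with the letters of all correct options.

(A) symmetric: every R-edge is matched by its reverse.
(B) transitive: R is closed under composition.
(C) not ⊆ identity: v R w with v ≠ w.
(D) serial: every world has an R-successor.

A, B, D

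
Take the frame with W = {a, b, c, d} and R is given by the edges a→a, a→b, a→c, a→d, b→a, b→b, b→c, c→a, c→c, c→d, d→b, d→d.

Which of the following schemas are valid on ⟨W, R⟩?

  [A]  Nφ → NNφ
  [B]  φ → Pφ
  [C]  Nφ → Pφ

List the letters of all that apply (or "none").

R is reflexive: each world relates to itself.
R is not transitive: b R a and a R d but not b R d.
R is serial: every world has an R-successor.
(A) Nφ → NNφ is axiom 4, which corresponds to transitivity. R is not transitive — not valid.
(B) φ → Pφ (the dual of axiom T) characterises the reflexive frames. R is reflexive — valid.
(C) Nφ → Pφ is axiom D; it is valid on a frame exactly when R is serial. R is serial, so valid.

B, C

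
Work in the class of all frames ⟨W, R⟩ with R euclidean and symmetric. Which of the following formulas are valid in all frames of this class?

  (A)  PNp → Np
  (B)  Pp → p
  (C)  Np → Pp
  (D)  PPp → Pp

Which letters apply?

A symmetric euclidean relation is transitive (uRv and vRw give vRu by symmetry, then uRw by the euclidean condition, applied at v).
(A) PNp → Np is the dual of axiom 5; it is valid on a frame exactly when R is euclidean. Every such R is euclidean, so valid.
(B) Pp → p (the converse of T) corresponds to R being a subset of the identity. Such an R need not be a subset of the identity, so not valid.
(C) axiom D: valid iff R is serial. Such an R need not be serial — not valid.
(D) PPp → Pp (the dual of axiom 4) characterises the transitive frames. Every such R is transitive — valid.

A, D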